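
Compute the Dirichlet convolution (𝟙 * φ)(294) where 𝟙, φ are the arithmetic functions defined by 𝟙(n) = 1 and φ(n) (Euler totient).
(𝟙 * φ)(294) = 294

Divisors of 294: [1, 2, 3, 6, 7, 14, 21, 42, 49, 98, 147, 294]. For each d | 294:
  d = 1: 𝟙(1) · φ(294/1) = 1 · 84 = 84
  d = 2: 𝟙(2) · φ(294/2) = 1 · 84 = 84
  d = 3: 𝟙(3) · φ(294/3) = 1 · 42 = 42
  d = 6: 𝟙(6) · φ(294/6) = 1 · 42 = 42
  d = 7: 𝟙(7) · φ(294/7) = 1 · 12 = 12
  d = 14: 𝟙(14) · φ(294/14) = 1 · 12 = 12
  d = 21: 𝟙(21) · φ(294/21) = 1 · 6 = 6
  d = 42: 𝟙(42) · φ(294/42) = 1 · 6 = 6
  d = 49: 𝟙(49) · φ(294/49) = 1 · 2 = 2
  d = 98: 𝟙(98) · φ(294/98) = 1 · 2 = 2
  d = 147: 𝟙(147) · φ(294/147) = 1 · 1 = 1
  d = 294: 𝟙(294) · φ(294/294) = 1 · 1 = 1
Summing: (𝟙 * φ)(294) = 84 + 84 + 42 + 42 + 12 + 12 + 6 + 6 + 2 + 2 + 1 + 1 = 294.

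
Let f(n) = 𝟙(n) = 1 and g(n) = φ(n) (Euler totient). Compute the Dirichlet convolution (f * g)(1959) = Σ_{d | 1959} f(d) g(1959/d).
(𝟙 * φ)(1959) = 1959

Divisors of 1959: [1, 3, 653, 1959]. For each d | 1959:
  d = 1: 𝟙(1) · φ(1959/1) = 1 · 1304 = 1304
  d = 3: 𝟙(3) · φ(1959/3) = 1 · 652 = 652
  d = 653: 𝟙(653) · φ(1959/653) = 1 · 2 = 2
  d = 1959: 𝟙(1959) · φ(1959/1959) = 1 · 1 = 1
Summing: (𝟙 * φ)(1959) = 1304 + 652 + 2 + 1 = 1959.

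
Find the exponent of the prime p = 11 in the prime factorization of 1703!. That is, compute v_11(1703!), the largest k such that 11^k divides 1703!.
v_11(1703!) = 169

Legendre's formula: v_p(n!) = Σ_{k ≥ 1} ⌊n / p^k⌋. For p = 11, n = 1703, the terms are:
  ⌊1703/11^1⌋ = ⌊1703/11⌋ = 154
  ⌊1703/11^2⌋ = ⌊1703/121⌋ = 14
  ⌊1703/11^3⌋ = ⌊1703/1331⌋ = 1
(the next term ⌊1703/11^4⌋ = 0, terminating the sum). Summing: v_11(1703!) = 154 + 14 + 1 = 169.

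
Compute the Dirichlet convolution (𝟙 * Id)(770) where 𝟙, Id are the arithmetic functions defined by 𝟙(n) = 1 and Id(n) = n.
(𝟙 * Id)(770) = 1728

Divisors of 770: [1, 2, 5, 7, 10, 11, 14, 22, 35, 55, 70, 77, 110, 154, 385, 770]. For each d | 770:
  d = 1: 𝟙(1) · Id(770/1) = 1 · 770 = 770
  d = 2: 𝟙(2) · Id(770/2) = 1 · 385 = 385
  d = 5: 𝟙(5) · Id(770/5) = 1 · 154 = 154
  d = 7: 𝟙(7) · Id(770/7) = 1 · 110 = 110
  d = 10: 𝟙(10) · Id(770/10) = 1 · 77 = 77
  d = 11: 𝟙(11) · Id(770/11) = 1 · 70 = 70
  d = 14: 𝟙(14) · Id(770/14) = 1 · 55 = 55
  d = 22: 𝟙(22) · Id(770/22) = 1 · 35 = 35
  d = 35: 𝟙(35) · Id(770/35) = 1 · 22 = 22
  d = 55: 𝟙(55) · Id(770/55) = 1 · 14 = 14
  d = 70: 𝟙(70) · Id(770/70) = 1 · 11 = 11
  d = 77: 𝟙(77) · Id(770/77) = 1 · 10 = 10
  d = 110: 𝟙(110) · Id(770/110) = 1 · 7 = 7
  d = 154: 𝟙(154) · Id(770/154) = 1 · 5 = 5
  d = 385: 𝟙(385) · Id(770/385) = 1 · 2 = 2
  d = 770: 𝟙(770) · Id(770/770) = 1 · 1 = 1
Summing: (𝟙 * Id)(770) = 770 + 385 + 154 + 110 + 77 + 70 + 55 + 35 + 22 + 14 + 11 + 10 + 7 + 5 + 2 + 1 = 1728.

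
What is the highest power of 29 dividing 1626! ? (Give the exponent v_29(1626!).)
v_29(1626!) = 57

Legendre's formula: v_p(n!) = Σ_{k ≥ 1} ⌊n / p^k⌋. For p = 29, n = 1626, the terms are:
  ⌊1626/29^1⌋ = ⌊1626/29⌋ = 56
  ⌊1626/29^2⌋ = ⌊1626/841⌋ = 1
(the next term ⌊1626/29^3⌋ = 0, terminating the sum). Summing: v_29(1626!) = 56 + 1 = 57.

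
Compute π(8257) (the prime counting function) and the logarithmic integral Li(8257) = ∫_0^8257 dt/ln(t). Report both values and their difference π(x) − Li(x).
π(8257) = 1035;  Li(8257) ≈ 1054.96;  π(x) − Li(x) ≈ -19.96.

Direct count of primes ≤ 8257 gives π(8257) = 1035. Numerical evaluation of the logarithmic integral gives Li(8257) ≈ 1054.96. The difference π(x) − Li(x) ≈ -19.96 is typically negative for small/moderate x (Li(x) overestimates), though Littlewood's theorem shows this sign changes infinitely often.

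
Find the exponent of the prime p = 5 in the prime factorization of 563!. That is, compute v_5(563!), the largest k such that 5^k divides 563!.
v_5(563!) = 138

Legendre's formula: v_p(n!) = Σ_{k ≥ 1} ⌊n / p^k⌋. For p = 5, n = 563, the terms are:
  ⌊563/5^1⌋ = ⌊563/5⌋ = 112
  ⌊563/5^2⌋ = ⌊563/25⌋ = 22
  ⌊563/5^3⌋ = ⌊563/125⌋ = 4
(the next term ⌊563/5^4⌋ = 0, terminating the sum). Summing: v_5(563!) = 112 + 22 + 4 = 138.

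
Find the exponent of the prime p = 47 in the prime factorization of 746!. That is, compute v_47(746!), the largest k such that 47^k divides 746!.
v_47(746!) = 15

Legendre's formula: v_p(n!) = Σ_{k ≥ 1} ⌊n / p^k⌋. For p = 47, n = 746, the terms are:
  ⌊746/47^1⌋ = ⌊746/47⌋ = 15
(the next term ⌊746/47^2⌋ = 0, terminating the sum). Summing: v_47(746!) = 15 = 15.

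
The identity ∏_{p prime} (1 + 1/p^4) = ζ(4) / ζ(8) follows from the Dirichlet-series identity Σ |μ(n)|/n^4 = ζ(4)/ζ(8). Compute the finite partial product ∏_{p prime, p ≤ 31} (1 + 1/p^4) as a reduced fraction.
∏ = 377183486665353545574471751056805902016576/349915921480385530721123181536044923530625

The primes p ≤ 31 are [2, 3, 5, 7, 11, 13, 17, 19, 23, 29, 31]. For each, (1 + 1/p^4) = (p^4 + 1)/p^4. Multiplying these fractions over p ∈ [2, 3, 5, 7, 11, 13, 17, 19, 23, 29, 31] gives 377183486665353545574471751056805902016576/349915921480385530721123181536044923530625. (In the limit P → ∞ this tends to ζ(4)/ζ(8).)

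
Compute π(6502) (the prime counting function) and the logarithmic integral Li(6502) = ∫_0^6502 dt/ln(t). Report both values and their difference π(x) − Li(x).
π(6502) = 842;  Li(6502) ≈ 857.85;  π(x) − Li(x) ≈ -15.85.

Direct count of primes ≤ 6502 gives π(6502) = 842. Numerical evaluation of the logarithmic integral gives Li(6502) ≈ 857.85. The difference π(x) − Li(x) ≈ -15.85 is typically negative for small/moderate x (Li(x) overestimates), though Littlewood's theorem shows this sign changes infinitely often.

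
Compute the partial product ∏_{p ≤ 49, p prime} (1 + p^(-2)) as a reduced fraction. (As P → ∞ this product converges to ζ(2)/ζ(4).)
∏ = 101793085732936000000000/67237345888235944242129

The primes p ≤ 49 are [2, 3, 5, 7, 11, 13, 17, 19, 23, 29, 31, 37, 41, 43, 47]. For each, (1 + 1/p^2) = (p^2 + 1)/p^2. Multiplying these fractions over p ∈ [2, 3, 5, 7, 11, 13, 17, 19, 23, 29, 31, 37, 41, 43, 47] gives 101793085732936000000000/67237345888235944242129. (In the limit P → ∞ this tends to ζ(2)/ζ(4).)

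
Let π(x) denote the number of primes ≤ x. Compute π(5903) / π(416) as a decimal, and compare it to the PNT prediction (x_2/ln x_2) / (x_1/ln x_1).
π(5903)/π(416) = 777/80 ≈ 9.7125;  PNT prediction ≈ 9.8552.

π(416) = 80 and π(5903) = 777, so π(5903)/π(416) ≈ 9.7125. The PNT-predicted ratio is (5903/ln(5903)) / (416/ln(416)) ≈ 9.8552. The two agree to within a few percent, as expected.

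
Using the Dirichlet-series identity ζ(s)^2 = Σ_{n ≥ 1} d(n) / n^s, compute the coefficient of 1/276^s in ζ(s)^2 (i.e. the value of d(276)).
d(276) = 12

ζ(s)^2 = (Σ 1/m^s)(Σ 1/k^s). The coefficient of 1/n^s in the product is the number of ordered pairs (m, k) with mk = n, which equals d(n). For n = 276, divisors are [1, 2, 3, 4, 6, 12, 23, 46, 69, 92, 138, 276], so d(276) = 12.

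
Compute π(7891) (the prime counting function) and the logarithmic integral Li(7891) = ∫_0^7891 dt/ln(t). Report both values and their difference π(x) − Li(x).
π(7891) = 997;  Li(7891) ≈ 1014.28;  π(x) − Li(x) ≈ -17.28.

Direct count of primes ≤ 7891 gives π(7891) = 997. Numerical evaluation of the logarithmic integral gives Li(7891) ≈ 1014.28. The difference π(x) − Li(x) ≈ -17.28 is typically negative for small/moderate x (Li(x) overestimates), though Littlewood's theorem shows this sign changes infinitely often.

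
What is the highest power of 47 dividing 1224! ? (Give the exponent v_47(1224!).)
v_47(1224!) = 26

Legendre's formula: v_p(n!) = Σ_{k ≥ 1} ⌊n / p^k⌋. For p = 47, n = 1224, the terms are:
  ⌊1224/47^1⌋ = ⌊1224/47⌋ = 26
(the next term ⌊1224/47^2⌋ = 0, terminating the sum). Summing: v_47(1224!) = 26 = 26.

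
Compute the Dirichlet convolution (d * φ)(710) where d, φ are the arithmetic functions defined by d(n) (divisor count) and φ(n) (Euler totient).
(d * φ)(710) = 1296

Divisors of 710: [1, 2, 5, 10, 71, 142, 355, 710]. For each d | 710:
  d = 1: d(1) · φ(710/1) = 1 · 280 = 280
  d = 2: d(2) · φ(710/2) = 2 · 280 = 560
  d = 5: d(5) · φ(710/5) = 2 · 70 = 140
  d = 10: d(10) · φ(710/10) = 4 · 70 = 280
  d = 71: d(71) · φ(710/71) = 2 · 4 = 8
  d = 142: d(142) · φ(710/142) = 4 · 4 = 16
  d = 355: d(355) · φ(710/355) = 4 · 1 = 4
  d = 710: d(710) · φ(710/710) = 8 · 1 = 8
Summing: (d * φ)(710) = 280 + 560 + 140 + 280 + 8 + 16 + 4 + 8 = 1296.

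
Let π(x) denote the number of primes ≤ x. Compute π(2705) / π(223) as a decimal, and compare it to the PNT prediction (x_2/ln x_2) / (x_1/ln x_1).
π(2705)/π(223) = 393/48 ≈ 8.1875;  PNT prediction ≈ 8.2994.

π(223) = 48 and π(2705) = 393, so π(2705)/π(223) ≈ 8.1875. The PNT-predicted ratio is (2705/ln(2705)) / (223/ln(223)) ≈ 8.2994. The two agree to within a few percent, as expected.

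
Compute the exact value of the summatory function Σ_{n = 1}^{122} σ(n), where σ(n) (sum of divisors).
Σ_{n ≤ 122} σ(n) = 12292

Compute σ(n) for each 1 ≤ n ≤ 122: σ(1) = 1, σ(2) = 3, σ(3) = 4, σ(4) = 7, σ(5) = 6, σ(6) = 12, σ(7) = 8, σ(8) = 15, σ(9) = 13, σ(10) = 18, σ(11) = 12, σ(12) = 28, σ(13) = 14, σ(14) = 24, σ(15) = 24, σ(16) = 31, σ(17) = 18, σ(18) = 39, σ(19) = 20, σ(20) = 42, σ(21) = 32, σ(22) = 36, σ(23) = 24, σ(24) = 60, σ(25) = 31, σ(26) = 42, σ(27) = 40, σ(28) = 56, σ(29) = 30, σ(30) = 72, σ(31) = 32, σ(32) = 63, σ(33) = 48, σ(34) = 54, σ(35) = 48, σ(36) = 91, σ(37) = 38, σ(38) = 60, σ(39) = 56, σ(40) = 90, σ(41) = 42, σ(42) = 96, σ(43) = 44, σ(44) = 84, σ(45) = 78, σ(46) = 72, σ(47) = 48, σ(48) = 124, σ(49) = 57, σ(50) = 93, σ(51) = 72, σ(52) = 98, σ(53) = 54, σ(54) = 120, σ(55) = 72, σ(56) = 120, σ(57) = 80, σ(58) = 90, σ(59) = 60, σ(60) = 168, σ(61) = 62, σ(62) = 96, σ(63) = 104, σ(64) = 127, σ(65) = 84, σ(66) = 144, σ(67) = 68, σ(68) = 126, σ(69) = 96, σ(70) = 144, σ(71) = 72, σ(72) = 195, σ(73) = 74, σ(74) = 114, σ(75) = 124, σ(76) = 140, σ(77) = 96, σ(78) = 168, σ(79) = 80, σ(80) = 186, σ(81) = 121, σ(82) = 126, σ(83) = 84, σ(84) = 224, σ(85) = 108, σ(86) = 132, σ(87) = 120, σ(88) = 180, σ(89) = 90, σ(90) = 234, σ(91) = 112, σ(92) = 168, σ(93) = 128, σ(94) = 144, σ(95) = 120, σ(96) = 252, σ(97) = 98, σ(98) = 171, σ(99) = 156, σ(100) = 217, σ(101) = 102, σ(102) = 216, σ(103) = 104, σ(104) = 210, σ(105) = 192, σ(106) = 162, σ(107) = 108, σ(108) = 280, σ(109) = 110, σ(110) = 216, σ(111) = 152, σ(112) = 248, σ(113) = 114, σ(114) = 240, σ(115) = 144, σ(116) = 210, σ(117) = 182, σ(118) = 180, σ(119) = 144, σ(120) = 360, σ(121) = 133, σ(122) = 186. Summing all 122 values: 12292. (Average order: Σ_{n ≤ x} σ(n) ~ (π²/12) x². For x = 122, (π²/12)·122² ≈ 12241.60.)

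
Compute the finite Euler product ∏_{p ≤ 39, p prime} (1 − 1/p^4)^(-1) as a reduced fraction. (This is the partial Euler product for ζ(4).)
∏ = 118583889910340935015737417301254569/109564363617893205834674995200000000

The primes p ≤ 39 are [2, 3, 5, 7, 11, 13, 17, 19, 23, 29, 31, 37]. For each prime, (1 − 1/p^4)^(-1) = p^4 / (p^4 − 1). The product is (1 − 1/2^4)^(-1), (1 − 1/3^4)^(-1), (1 − 1/5^4)^(-1), (1 − 1/7^4)^(-1), (1 − 1/11^4)^(-1), (1 − 1/13^4)^(-1), (1 − 1/17^4)^(-1), (1 − 1/19^4)^(-1), (1 − 1/23^4)^(-1), (1 − 1/29^4)^(-1), (1 − 1/31^4)^(-1), (1 − 1/37^4)^(-1) = ∏ p^4 / (p^4 − 1) = 118583889910340935015737417301254569/109564363617893205834674995200000000.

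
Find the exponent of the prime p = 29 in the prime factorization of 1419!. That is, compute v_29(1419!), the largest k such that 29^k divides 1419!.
v_29(1419!) = 49

Legendre's formula: v_p(n!) = Σ_{k ≥ 1} ⌊n / p^k⌋. For p = 29, n = 1419, the terms are:
  ⌊1419/29^1⌋ = ⌊1419/29⌋ = 48
  ⌊1419/29^2⌋ = ⌊1419/841⌋ = 1
(the next term ⌊1419/29^3⌋ = 0, terminating the sum). Summing: v_29(1419!) = 48 + 1 = 49.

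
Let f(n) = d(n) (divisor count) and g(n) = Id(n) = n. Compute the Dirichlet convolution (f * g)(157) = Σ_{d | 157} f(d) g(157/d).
(d * Id)(157) = 159

Divisors of 157: [1, 157]. For each d | 157:
  d = 1: d(1) · Id(157/1) = 1 · 157 = 157
  d = 157: d(157) · Id(157/157) = 2 · 1 = 2
Summing: (d * Id)(157) = 157 + 2 = 159.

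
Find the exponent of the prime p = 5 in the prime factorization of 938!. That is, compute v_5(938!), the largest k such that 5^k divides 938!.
v_5(938!) = 232

Legendre's formula: v_p(n!) = Σ_{k ≥ 1} ⌊n / p^k⌋. For p = 5, n = 938, the terms are:
  ⌊938/5^1⌋ = ⌊938/5⌋ = 187
  ⌊938/5^2⌋ = ⌊938/25⌋ = 37
  ⌊938/5^3⌋ = ⌊938/125⌋ = 7
  ⌊938/5^4⌋ = ⌊938/625⌋ = 1
(the next term ⌊938/5^5⌋ = 0, terminating the sum). Summing: v_5(938!) = 187 + 37 + 7 + 1 = 232.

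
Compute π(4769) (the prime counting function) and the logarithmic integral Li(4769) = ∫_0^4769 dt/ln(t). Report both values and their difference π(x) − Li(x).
π(4769) = 641;  Li(4769) ≈ 657.08;  π(x) − Li(x) ≈ -16.08.

Direct count of primes ≤ 4769 gives π(4769) = 641. Numerical evaluation of the logarithmic integral gives Li(4769) ≈ 657.08. The difference π(x) − Li(x) ≈ -16.08 is typically negative for small/moderate x (Li(x) overestimates), though Littlewood's theorem shows this sign changes infinitely often.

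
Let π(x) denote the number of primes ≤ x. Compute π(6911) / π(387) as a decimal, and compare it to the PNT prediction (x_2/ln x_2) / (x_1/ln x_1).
π(6911)/π(387) = 889/76 ≈ 11.6974;  PNT prediction ≈ 12.0356.

π(387) = 76 and π(6911) = 889, so π(6911)/π(387) ≈ 11.6974. The PNT-predicted ratio is (6911/ln(6911)) / (387/ln(387)) ≈ 12.0356. The two agree to within a few percent, as expected.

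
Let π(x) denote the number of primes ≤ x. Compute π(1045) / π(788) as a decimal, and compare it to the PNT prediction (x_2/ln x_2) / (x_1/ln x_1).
π(1045)/π(788) = 175/138 ≈ 1.2681;  PNT prediction ≈ 1.2723.

π(788) = 138 and π(1045) = 175, so π(1045)/π(788) ≈ 1.2681. The PNT-predicted ratio is (1045/ln(1045)) / (788/ln(788)) ≈ 1.2723. The two agree to within a few percent, as expected.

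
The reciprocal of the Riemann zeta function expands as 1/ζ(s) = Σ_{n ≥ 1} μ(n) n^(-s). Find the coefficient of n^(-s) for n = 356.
μ(356) = 0

Factor n = 356 = 2^2 · 89. μ(n) = 0 if any exponent ≥ 2 (not squarefree); otherwise μ(n) = (−1)^{ω(n)} where ω(n) is the number of distinct prime factors. Applying: μ(356) = 0.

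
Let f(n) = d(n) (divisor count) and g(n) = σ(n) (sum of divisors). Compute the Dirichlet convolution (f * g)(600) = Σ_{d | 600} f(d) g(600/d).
(d * σ)(600) = 11592

Divisors of 600: [1, 2, 3, 4, 5, 6, 8, 10, 12, 15, 20, 24, 25, 30, 40, 50, 60, 75, 100, 120, 150, 200, 300, 600]. For each d | 600:
  d = 1: d(1) · σ(600/1) = 1 · 1860 = 1860
  d = 2: d(2) · σ(600/2) = 2 · 868 = 1736
  d = 3: d(3) · σ(600/3) = 2 · 465 = 930
  d = 4: d(4) · σ(600/4) = 3 · 372 = 1116
  d = 5: d(5) · σ(600/5) = 2 · 360 = 720
  d = 6: d(6) · σ(600/6) = 4 · 217 = 868
  d = 8: d(8) · σ(600/8) = 4 · 124 = 496
  d = 10: d(10) · σ(600/10) = 4 · 168 = 672
  d = 12: d(12) · σ(600/12) = 6 · 93 = 558
  d = 15: d(15) · σ(600/15) = 4 · 90 = 360
  d = 20: d(20) · σ(600/20) = 6 · 72 = 432
  d = 24: d(24) · σ(600/24) = 8 · 31 = 248
  d = 25: d(25) · σ(600/25) = 3 · 60 = 180
  d = 30: d(30) · σ(600/30) = 8 · 42 = 336
  d = 40: d(40) · σ(600/40) = 8 · 24 = 192
  d = 50: d(50) · σ(600/50) = 6 · 28 = 168
  d = 60: d(60) · σ(600/60) = 12 · 18 = 216
  d = 75: d(75) · σ(600/75) = 6 · 15 = 90
  d = 100: d(100) · σ(600/100) = 9 · 12 = 108
  d = 120: d(120) · σ(600/120) = 16 · 6 = 96
  d = 150: d(150) · σ(600/150) = 12 · 7 = 84
  d = 200: d(200) · σ(600/200) = 12 · 4 = 48
  d = 300: d(300) · σ(600/300) = 18 · 3 = 54
  d = 600: d(600) · σ(600/600) = 24 · 1 = 24
Summing: (d * σ)(600) = 1860 + 1736 + 930 + 1116 + 720 + 868 + 496 + 672 + 558 + 360 + 432 + 248 + 180 + 336 + 192 + 168 + 216 + 90 + 108 + 96 + 84 + 48 + 54 + 24 = 11592.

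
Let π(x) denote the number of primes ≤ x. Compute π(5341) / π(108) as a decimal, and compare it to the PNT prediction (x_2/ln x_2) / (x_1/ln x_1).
π(5341)/π(108) = 706/28 ≈ 25.2143;  PNT prediction ≈ 26.9771.

π(108) = 28 and π(5341) = 706, so π(5341)/π(108) ≈ 25.2143. The PNT-predicted ratio is (5341/ln(5341)) / (108/ln(108)) ≈ 26.9771. The two agree to within a few percent, as expected.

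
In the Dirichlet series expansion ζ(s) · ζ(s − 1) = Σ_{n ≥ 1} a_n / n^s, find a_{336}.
σ(336) = 992

In the product (Σ m^0/m^s)(Σ k / k^s) = Σ (Σ_{d | n} d) / n^s, the coefficient of 1/n^s is σ(n) = Σ_{d | n} d. For n = 336, divisors are [1, 2, 3, 4, 6, 7, 8, 12, 14, 16, 21, 24, 28, 42, 48, 56, 84, 112, 168, 336]; summing: σ(336) = 992.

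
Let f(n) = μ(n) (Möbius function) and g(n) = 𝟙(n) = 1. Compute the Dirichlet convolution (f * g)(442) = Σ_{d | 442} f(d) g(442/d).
(μ * 𝟙)(442) = 0

Divisors of 442: [1, 2, 13, 17, 26, 34, 221, 442]. For each d | 442:
  d = 1: μ(1) · 𝟙(442/1) = 1 · 1 = 1
  d = 2: μ(2) · 𝟙(442/2) = -1 · 1 = -1
  d = 13: μ(13) · 𝟙(442/13) = -1 · 1 = -1
  d = 17: μ(17) · 𝟙(442/17) = -1 · 1 = -1
  d = 26: μ(26) · 𝟙(442/26) = 1 · 1 = 1
  d = 34: μ(34) · 𝟙(442/34) = 1 · 1 = 1
  d = 221: μ(221) · 𝟙(442/221) = 1 · 1 = 1
  d = 442: μ(442) · 𝟙(442/442) = -1 · 1 = -1
Summing: (μ * 𝟙)(442) = 1 + -1 + -1 + -1 + 1 + 1 + 1 + -1 = 0.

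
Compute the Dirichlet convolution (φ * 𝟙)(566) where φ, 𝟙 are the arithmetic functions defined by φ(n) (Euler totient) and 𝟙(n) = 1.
(φ * 𝟙)(566) = 566

Divisors of 566: [1, 2, 283, 566]. For each d | 566:
  d = 1: φ(1) · 𝟙(566/1) = 1 · 1 = 1
  d = 2: φ(2) · 𝟙(566/2) = 1 · 1 = 1
  d = 283: φ(283) · 𝟙(566/283) = 282 · 1 = 282
  d = 566: φ(566) · 𝟙(566/566) = 282 · 1 = 282
Summing: (φ * 𝟙)(566) = 1 + 1 + 282 + 282 = 566.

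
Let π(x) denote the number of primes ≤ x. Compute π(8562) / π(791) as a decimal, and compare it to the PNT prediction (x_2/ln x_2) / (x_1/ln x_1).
π(8562)/π(791) = 1066/138 ≈ 7.7246;  PNT prediction ≈ 7.9771.

π(791) = 138 and π(8562) = 1066, so π(8562)/π(791) ≈ 7.7246. The PNT-predicted ratio is (8562/ln(8562)) / (791/ln(791)) ≈ 7.9771. The two agree to within a few percent, as expected.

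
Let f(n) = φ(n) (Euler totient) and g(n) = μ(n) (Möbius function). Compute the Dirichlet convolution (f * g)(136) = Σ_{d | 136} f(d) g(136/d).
(φ * μ)(136) = 30

Divisors of 136: [1, 2, 4, 8, 17, 34, 68, 136]. For each d | 136:
  d = 1: φ(1) · μ(136/1) = 1 · 0 = 0
  d = 2: φ(2) · μ(136/2) = 1 · 0 = 0
  d = 4: φ(4) · μ(136/4) = 2 · 1 = 2
  d = 8: φ(8) · μ(136/8) = 4 · -1 = -4
  d = 17: φ(17) · μ(136/17) = 16 · 0 = 0
  d = 34: φ(34) · μ(136/34) = 16 · 0 = 0
  d = 68: φ(68) · μ(136/68) = 32 · -1 = -32
  d = 136: φ(136) · μ(136/136) = 64 · 1 = 64
Summing: (φ * μ)(136) = 0 + 0 + 2 + -4 + 0 + 0 + -32 + 64 = 30.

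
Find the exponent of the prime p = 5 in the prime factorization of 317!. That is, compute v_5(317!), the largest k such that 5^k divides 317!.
v_5(317!) = 77

Legendre's formula: v_p(n!) = Σ_{k ≥ 1} ⌊n / p^k⌋. For p = 5, n = 317, the terms are:
  ⌊317/5^1⌋ = ⌊317/5⌋ = 63
  ⌊317/5^2⌋ = ⌊317/25⌋ = 12
  ⌊317/5^3⌋ = ⌊317/125⌋ = 2
(the next term ⌊317/5^4⌋ = 0, terminating the sum). Summing: v_5(317!) = 63 + 12 + 2 = 77.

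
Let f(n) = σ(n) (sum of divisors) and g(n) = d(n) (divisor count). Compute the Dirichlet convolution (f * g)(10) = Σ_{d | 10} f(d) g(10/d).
(σ * d)(10) = 40

Divisors of 10: [1, 2, 5, 10]. For each d | 10:
  d = 1: σ(1) · d(10/1) = 1 · 4 = 4
  d = 2: σ(2) · d(10/2) = 3 · 2 = 6
  d = 5: σ(5) · d(10/5) = 6 · 2 = 12
  d = 10: σ(10) · d(10/10) = 18 · 1 = 18
Summing: (σ * d)(10) = 4 + 6 + 12 + 18 = 40.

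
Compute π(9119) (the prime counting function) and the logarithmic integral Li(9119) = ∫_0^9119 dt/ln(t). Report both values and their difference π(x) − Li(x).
π(9119) = 1130;  Li(9119) ≈ 1150.01;  π(x) − Li(x) ≈ -20.01.

Direct count of primes ≤ 9119 gives π(9119) = 1130. Numerical evaluation of the logarithmic integral gives Li(9119) ≈ 1150.01. The difference π(x) − Li(x) ≈ -20.01 is typically negative for small/moderate x (Li(x) overestimates), though Littlewood's theorem shows this sign changes infinitely often.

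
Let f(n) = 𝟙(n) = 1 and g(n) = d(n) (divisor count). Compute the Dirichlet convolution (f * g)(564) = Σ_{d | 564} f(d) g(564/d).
(𝟙 * d)(564) = 54

Divisors of 564: [1, 2, 3, 4, 6, 12, 47, 94, 141, 188, 282, 564]. For each d | 564:
  d = 1: 𝟙(1) · d(564/1) = 1 · 12 = 12
  d = 2: 𝟙(2) · d(564/2) = 1 · 8 = 8
  d = 3: 𝟙(3) · d(564/3) = 1 · 6 = 6
  d = 4: 𝟙(4) · d(564/4) = 1 · 4 = 4
  d = 6: 𝟙(6) · d(564/6) = 1 · 4 = 4
  d = 12: 𝟙(12) · d(564/12) = 1 · 2 = 2
  d = 47: 𝟙(47) · d(564/47) = 1 · 6 = 6
  d = 94: 𝟙(94) · d(564/94) = 1 · 4 = 4
  d = 141: 𝟙(141) · d(564/141) = 1 · 3 = 3
  d = 188: 𝟙(188) · d(564/188) = 1 · 2 = 2
  d = 282: 𝟙(282) · d(564/282) = 1 · 2 = 2
  d = 564: 𝟙(564) · d(564/564) = 1 · 1 = 1
Summing: (𝟙 * d)(564) = 12 + 8 + 6 + 4 + 4 + 2 + 6 + 4 + 3 + 2 + 2 + 1 = 54.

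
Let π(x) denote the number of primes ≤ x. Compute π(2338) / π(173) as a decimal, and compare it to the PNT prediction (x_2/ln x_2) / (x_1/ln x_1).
π(2338)/π(173) = 345/40 ≈ 8.6250;  PNT prediction ≈ 8.9781.

π(173) = 40 and π(2338) = 345, so π(2338)/π(173) ≈ 8.6250. The PNT-predicted ratio is (2338/ln(2338)) / (173/ln(173)) ≈ 8.9781. The two agree to within a few percent, as expected.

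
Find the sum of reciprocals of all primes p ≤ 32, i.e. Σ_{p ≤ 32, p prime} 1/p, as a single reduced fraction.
Σ 1/p = 314016924901/200560490130

π(32) = 11, so the primes ≤ 32 are [2, 3, 5, 7, 11, 13, 17, 19, 23, 29, 31]. Summing 1/p over these primes: 314016924901/200560490130 ≈ 1.5657. Mertens estimate ln ln(32) + 0.2615 ≈ 1.5044.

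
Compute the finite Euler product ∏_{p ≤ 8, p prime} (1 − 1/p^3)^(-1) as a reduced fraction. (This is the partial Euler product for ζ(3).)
∏ = 18375/15314

The primes p ≤ 8 are [2, 3, 5, 7]. For each prime, (1 − 1/p^3)^(-1) = p^3 / (p^3 − 1). The product is (1 − 1/2^3)^(-1), (1 − 1/3^3)^(-1), (1 − 1/5^3)^(-1), (1 − 1/7^3)^(-1) = ∏ p^3 / (p^3 − 1) = 18375/15314.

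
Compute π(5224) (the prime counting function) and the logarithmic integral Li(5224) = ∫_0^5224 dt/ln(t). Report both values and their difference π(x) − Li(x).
π(5224) = 693;  Li(5224) ≈ 710.51;  π(x) − Li(x) ≈ -17.51.

Direct count of primes ≤ 5224 gives π(5224) = 693. Numerical evaluation of the logarithmic integral gives Li(5224) ≈ 710.51. The difference π(x) − Li(x) ≈ -17.51 is typically negative for small/moderate x (Li(x) overestimates), though Littlewood's theorem shows this sign changes infinitely often.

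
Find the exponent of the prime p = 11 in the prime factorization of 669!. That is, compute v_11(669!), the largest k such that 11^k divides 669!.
v_11(669!) = 65

Legendre's formula: v_p(n!) = Σ_{k ≥ 1} ⌊n / p^k⌋. For p = 11, n = 669, the terms are:
  ⌊669/11^1⌋ = ⌊669/11⌋ = 60
  ⌊669/11^2⌋ = ⌊669/121⌋ = 5
(the next term ⌊669/11^3⌋ = 0, terminating the sum). Summing: v_11(669!) = 60 + 5 = 65.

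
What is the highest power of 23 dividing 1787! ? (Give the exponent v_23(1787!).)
v_23(1787!) = 80

Legendre's formula: v_p(n!) = Σ_{k ≥ 1} ⌊n / p^k⌋. For p = 23, n = 1787, the terms are:
  ⌊1787/23^1⌋ = ⌊1787/23⌋ = 77
  ⌊1787/23^2⌋ = ⌊1787/529⌋ = 3
(the next term ⌊1787/23^3⌋ = 0, terminating the sum). Summing: v_23(1787!) = 77 + 3 = 80.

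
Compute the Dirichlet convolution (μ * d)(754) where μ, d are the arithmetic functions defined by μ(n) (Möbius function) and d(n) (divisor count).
(μ * d)(754) = 1

Divisors of 754: [1, 2, 13, 26, 29, 58, 377, 754]. For each d | 754:
  d = 1: μ(1) · d(754/1) = 1 · 8 = 8
  d = 2: μ(2) · d(754/2) = -1 · 4 = -4
  d = 13: μ(13) · d(754/13) = -1 · 4 = -4
  d = 26: μ(26) · d(754/26) = 1 · 2 = 2
  d = 29: μ(29) · d(754/29) = -1 · 4 = -4
  d = 58: μ(58) · d(754/58) = 1 · 2 = 2
  d = 377: μ(377) · d(754/377) = 1 · 2 = 2
  d = 754: μ(754) · d(754/754) = -1 · 1 = -1
Summing: (μ * d)(754) = 8 + -4 + -4 + 2 + -4 + 2 + 2 + -1 = 1.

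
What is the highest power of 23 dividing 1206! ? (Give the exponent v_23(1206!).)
v_23(1206!) = 54

Legendre's formula: v_p(n!) = Σ_{k ≥ 1} ⌊n / p^k⌋. For p = 23, n = 1206, the terms are:
  ⌊1206/23^1⌋ = ⌊1206/23⌋ = 52
  ⌊1206/23^2⌋ = ⌊1206/529⌋ = 2
(the next term ⌊1206/23^3⌋ = 0, terminating the sum). Summing: v_23(1206!) = 52 + 2 = 54.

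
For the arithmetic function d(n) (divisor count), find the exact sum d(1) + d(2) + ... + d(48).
Σ_{n ≤ 48} d(n) = 198

Compute d(n) for each 1 ≤ n ≤ 48: d(1) = 1, d(2) = 2, d(3) = 2, d(4) = 3, d(5) = 2, d(6) = 4, d(7) = 2, d(8) = 4, d(9) = 3, d(10) = 4, d(11) = 2, d(12) = 6, d(13) = 2, d(14) = 4, d(15) = 4, d(16) = 5, d(17) = 2, d(18) = 6, d(19) = 2, d(20) = 6, d(21) = 4, d(22) = 4, d(23) = 2, d(24) = 8, d(25) = 3, d(26) = 4, d(27) = 4, d(28) = 6, d(29) = 2, d(30) = 8, d(31) = 2, d(32) = 6, d(33) = 4, d(34) = 4, d(35) = 4, d(36) = 9, d(37) = 2, d(38) = 4, d(39) = 4, d(40) = 8, d(41) = 2, d(42) = 8, d(43) = 2, d(44) = 6, d(45) = 6, d(46) = 4, d(47) = 2, d(48) = 10. Summing all 48 values: 198. (Dirichlet's divisor formula: Σ_{n ≤ x} d(n) = x ln(x) + (2γ − 1) x + O(√x). For x = 48, the asymptotic estimate is ≈ 193.23.)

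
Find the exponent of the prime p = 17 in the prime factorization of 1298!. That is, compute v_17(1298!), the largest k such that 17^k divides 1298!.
v_17(1298!) = 80

Legendre's formula: v_p(n!) = Σ_{k ≥ 1} ⌊n / p^k⌋. For p = 17, n = 1298, the terms are:
  ⌊1298/17^1⌋ = ⌊1298/17⌋ = 76
  ⌊1298/17^2⌋ = ⌊1298/289⌋ = 4
(the next term ⌊1298/17^3⌋ = 0, terminating the sum). Summing: v_17(1298!) = 76 + 4 = 80.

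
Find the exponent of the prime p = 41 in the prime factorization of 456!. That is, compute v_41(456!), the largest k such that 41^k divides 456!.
v_41(456!) = 11

Legendre's formula: v_p(n!) = Σ_{k ≥ 1} ⌊n / p^k⌋. For p = 41, n = 456, the terms are:
  ⌊456/41^1⌋ = ⌊456/41⌋ = 11
(the next term ⌊456/41^2⌋ = 0, terminating the sum). Summing: v_41(456!) = 11 = 11.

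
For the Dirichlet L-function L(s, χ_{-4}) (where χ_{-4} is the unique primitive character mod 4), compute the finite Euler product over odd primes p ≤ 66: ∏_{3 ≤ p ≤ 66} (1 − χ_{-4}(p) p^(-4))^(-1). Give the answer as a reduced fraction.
∏ = 81934214988902113115031508050672702841756592198516788686922065253543/82850154482442028729801746725895742819441886414557775886809038848000

The odd primes p ≤ 66 are [3, 5, 7, 11, 13, 17, 19, 23, 29, 31, 37, 41, 43, 47, 53, 59, 61]. For each, χ(p) = 1 if p ≡ 1 mod 4, χ(p) = −1 if p ≡ 3 mod 4. Taking (1 − χ(p)/p^4)^(-1) = p^4/(p^4 − χ(p)): (1 − (-1)/3^4)^(-1) · (1 − (1)/5^4)^(-1) · (1 − (-1)/7^4)^(-1) · (1 − (-1)/11^4)^(-1) · (1 − (1)/13^4)^(-1) · (1 − (1)/17^4)^(-1) · (1 − (-1)/19^4)^(-1) · (1 − (-1)/23^4)^(-1) · (1 − (1)/29^4)^(-1) · (1 − (-1)/31^4)^(-1) · (1 − (1)/37^4)^(-1) · (1 − (1)/41^4)^(-1) · (1 − (-1)/43^4)^(-1) · (1 − (-1)/47^4)^(-1) · (1 − (1)/53^4)^(-1) · (1 − (-1)/59^4)^(-1) · (1 − (1)/61^4)^(-1) = 81934214988902113115031508050672702841756592198516788686922065253543/82850154482442028729801746725895742819441886414557775886809038848000.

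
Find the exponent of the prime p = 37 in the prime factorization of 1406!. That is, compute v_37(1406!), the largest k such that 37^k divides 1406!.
v_37(1406!) = 39

Legendre's formula: v_p(n!) = Σ_{k ≥ 1} ⌊n / p^k⌋. For p = 37, n = 1406, the terms are:
  ⌊1406/37^1⌋ = ⌊1406/37⌋ = 38
  ⌊1406/37^2⌋ = ⌊1406/1369⌋ = 1
(the next term ⌊1406/37^3⌋ = 0, terminating the sum). Summing: v_37(1406!) = 38 + 1 = 39.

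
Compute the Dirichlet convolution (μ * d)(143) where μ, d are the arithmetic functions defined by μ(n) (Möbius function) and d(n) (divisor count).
(μ * d)(143) = 1

Divisors of 143: [1, 11, 13, 143]. For each d | 143:
  d = 1: μ(1) · d(143/1) = 1 · 4 = 4
  d = 11: μ(11) · d(143/11) = -1 · 2 = -2
  d = 13: μ(13) · d(143/13) = -1 · 2 = -2
  d = 143: μ(143) · d(143/143) = 1 · 1 = 1
Summing: (μ * d)(143) = 4 + -2 + -2 + 1 = 1.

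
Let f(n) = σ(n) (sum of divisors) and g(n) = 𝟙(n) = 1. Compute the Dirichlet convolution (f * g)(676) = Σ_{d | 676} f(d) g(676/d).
(σ * 𝟙)(676) = 2178

Divisors of 676: [1, 2, 4, 13, 26, 52, 169, 338, 676]. For each d | 676:
  d = 1: σ(1) · 𝟙(676/1) = 1 · 1 = 1
  d = 2: σ(2) · 𝟙(676/2) = 3 · 1 = 3
  d = 4: σ(4) · 𝟙(676/4) = 7 · 1 = 7
  d = 13: σ(13) · 𝟙(676/13) = 14 · 1 = 14
  d = 26: σ(26) · 𝟙(676/26) = 42 · 1 = 42
  d = 52: σ(52) · 𝟙(676/52) = 98 · 1 = 98
  d = 169: σ(169) · 𝟙(676/169) = 183 · 1 = 183
  d = 338: σ(338) · 𝟙(676/338) = 549 · 1 = 549
  d = 676: σ(676) · 𝟙(676/676) = 1281 · 1 = 1281
Summing: (σ * 𝟙)(676) = 1 + 3 + 7 + 14 + 42 + 98 + 183 + 549 + 1281 = 2178.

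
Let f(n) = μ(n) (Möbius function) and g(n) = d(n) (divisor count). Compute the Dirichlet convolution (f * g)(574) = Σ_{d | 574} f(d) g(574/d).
(μ * d)(574) = 1

Divisors of 574: [1, 2, 7, 14, 41, 82, 287, 574]. For each d | 574:
  d = 1: μ(1) · d(574/1) = 1 · 8 = 8
  d = 2: μ(2) · d(574/2) = -1 · 4 = -4
  d = 7: μ(7) · d(574/7) = -1 · 4 = -4
  d = 14: μ(14) · d(574/14) = 1 · 2 = 2
  d = 41: μ(41) · d(574/41) = -1 · 4 = -4
  d = 82: μ(82) · d(574/82) = 1 · 2 = 2
  d = 287: μ(287) · d(574/287) = 1 · 2 = 2
  d = 574: μ(574) · d(574/574) = -1 · 1 = -1
Summing: (μ * d)(574) = 8 + -4 + -4 + 2 + -4 + 2 + 2 + -1 = 1.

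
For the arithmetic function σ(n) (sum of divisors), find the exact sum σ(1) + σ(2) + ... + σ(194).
Σ_{n ≤ 194} σ(n) = 30978

Compute σ(n) for each 1 ≤ n ≤ 194: σ(1) = 1, σ(2) = 3, σ(3) = 4, σ(4) = 7, σ(5) = 6, σ(6) = 12, σ(7) = 8, σ(8) = 15, σ(9) = 13, σ(10) = 18, σ(11) = 12, σ(12) = 28, σ(13) = 14, σ(14) = 24, σ(15) = 24, σ(16) = 31, σ(17) = 18, σ(18) = 39, σ(19) = 20, σ(20) = 42, σ(21) = 32, σ(22) = 36, σ(23) = 24, σ(24) = 60, σ(25) = 31, σ(26) = 42, σ(27) = 40, σ(28) = 56, σ(29) = 30, σ(30) = 72, σ(31) = 32, σ(32) = 63, σ(33) = 48, σ(34) = 54, σ(35) = 48, σ(36) = 91, σ(37) = 38, σ(38) = 60, σ(39) = 56, σ(40) = 90, σ(41) = 42, σ(42) = 96, σ(43) = 44, σ(44) = 84, σ(45) = 78, σ(46) = 72, σ(47) = 48, σ(48) = 124, σ(49) = 57, σ(50) = 93, σ(51) = 72, σ(52) = 98, σ(53) = 54, σ(54) = 120, σ(55) = 72, σ(56) = 120, σ(57) = 80, σ(58) = 90, σ(59) = 60, σ(60) = 168, σ(61) = 62, σ(62) = 96, σ(63) = 104, σ(64) = 127, σ(65) = 84, σ(66) = 144, σ(67) = 68, σ(68) = 126, σ(69) = 96, σ(70) = 144, σ(71) = 72, σ(72) = 195, σ(73) = 74, σ(74) = 114, σ(75) = 124, σ(76) = 140, σ(77) = 96, σ(78) = 168, σ(79) = 80, σ(80) = 186, σ(81) = 121, σ(82) = 126, σ(83) = 84, σ(84) = 224, σ(85) = 108, σ(86) = 132, σ(87) = 120, σ(88) = 180, σ(89) = 90, σ(90) = 234, σ(91) = 112, σ(92) = 168, σ(93) = 128, σ(94) = 144, σ(95) = 120, σ(96) = 252, σ(97) = 98, σ(98) = 171, σ(99) = 156, σ(100) = 217, σ(101) = 102, σ(102) = 216, σ(103) = 104, σ(104) = 210, σ(105) = 192, σ(106) = 162, σ(107) = 108, σ(108) = 280, σ(109) = 110, σ(110) = 216, σ(111) = 152, σ(112) = 248, σ(113) = 114, σ(114) = 240, σ(115) = 144, σ(116) = 210, σ(117) = 182, σ(118) = 180, σ(119) = 144, σ(120) = 360, σ(121) = 133, σ(122) = 186, σ(123) = 168, σ(124) = 224, σ(125) = 156, σ(126) = 312, σ(127) = 128, σ(128) = 255, σ(129) = 176, σ(130) = 252, σ(131) = 132, σ(132) = 336, σ(133) = 160, σ(134) = 204, σ(135) = 240, σ(136) = 270, σ(137) = 138, σ(138) = 288, σ(139) = 140, σ(140) = 336, σ(141) = 192, σ(142) = 216, σ(143) = 168, σ(144) = 403, σ(145) = 180, σ(146) = 222, σ(147) = 228, σ(148) = 266, σ(149) = 150, σ(150) = 372, σ(151) = 152, σ(152) = 300, σ(153) = 234, σ(154) = 288, σ(155) = 192, σ(156) = 392, σ(157) = 158, σ(158) = 240, σ(159) = 216, σ(160) = 378, σ(161) = 192, σ(162) = 363, σ(163) = 164, σ(164) = 294, σ(165) = 288, σ(166) = 252, σ(167) = 168, σ(168) = 480, σ(169) = 183, σ(170) = 324, σ(171) = 260, σ(172) = 308, σ(173) = 174, σ(174) = 360, σ(175) = 248, σ(176) = 372, σ(177) = 240, σ(178) = 270, σ(179) = 180, σ(180) = 546, σ(181) = 182, σ(182) = 336, σ(183) = 248, σ(184) = 360, σ(185) = 228, σ(186) = 384, σ(187) = 216, σ(188) = 336, σ(189) = 320, σ(190) = 360, σ(191) = 192, σ(192) = 508, σ(193) = 194, σ(194) = 294. Summing all 194 values: 30978. (Average order: Σ_{n ≤ x} σ(n) ~ (π²/12) x². For x = 194, (π²/12)·194² ≈ 30954.37.)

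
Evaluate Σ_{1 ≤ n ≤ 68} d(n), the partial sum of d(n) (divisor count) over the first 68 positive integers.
Σ_{n ≤ 68} d(n) = 300

Compute d(n) for each 1 ≤ n ≤ 68: d(1) = 1, d(2) = 2, d(3) = 2, d(4) = 3, d(5) = 2, d(6) = 4, d(7) = 2, d(8) = 4, d(9) = 3, d(10) = 4, d(11) = 2, d(12) = 6, d(13) = 2, d(14) = 4, d(15) = 4, d(16) = 5, d(17) = 2, d(18) = 6, d(19) = 2, d(20) = 6, d(21) = 4, d(22) = 4, d(23) = 2, d(24) = 8, d(25) = 3, d(26) = 4, d(27) = 4, d(28) = 6, d(29) = 2, d(30) = 8, d(31) = 2, d(32) = 6, d(33) = 4, d(34) = 4, d(35) = 4, d(36) = 9, d(37) = 2, d(38) = 4, d(39) = 4, d(40) = 8, d(41) = 2, d(42) = 8, d(43) = 2, d(44) = 6, d(45) = 6, d(46) = 4, d(47) = 2, d(48) = 10, d(49) = 3, d(50) = 6, d(51) = 4, d(52) = 6, d(53) = 2, d(54) = 8, d(55) = 4, d(56) = 8, d(57) = 4, d(58) = 4, d(59) = 2, d(60) = 12, d(61) = 2, d(62) = 4, d(63) = 6, d(64) = 7, d(65) = 4, d(66) = 8, d(67) = 2, d(68) = 6. Summing all 68 values: 300. (Dirichlet's divisor formula: Σ_{n ≤ x} d(n) = x ln(x) + (2γ − 1) x + O(√x). For x = 68, the asymptotic estimate is ≈ 297.43.)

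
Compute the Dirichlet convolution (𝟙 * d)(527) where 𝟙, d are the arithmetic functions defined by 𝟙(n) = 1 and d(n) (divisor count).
(𝟙 * d)(527) = 9

Divisors of 527: [1, 17, 31, 527]. For each d | 527:
  d = 1: 𝟙(1) · d(527/1) = 1 · 4 = 4
  d = 17: 𝟙(17) · d(527/17) = 1 · 2 = 2
  d = 31: 𝟙(31) · d(527/31) = 1 · 2 = 2
  d = 527: 𝟙(527) · d(527/527) = 1 · 1 = 1
Summing: (𝟙 * d)(527) = 4 + 2 + 2 + 1 = 9.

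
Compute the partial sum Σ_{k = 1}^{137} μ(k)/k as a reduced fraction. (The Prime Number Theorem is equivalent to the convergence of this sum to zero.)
Σ μ(k)/k = -16600694851544658808049622411527369069912658611321/36023908815105000242838968099460216033691851270505155

Values of μ(k) for 1 ≤ k ≤ 137: μ(1) = 1, μ(2) = -1, μ(3) = -1, μ(5) = -1, μ(6) = 1, μ(7) = -1, μ(10) = 1, μ(11) = -1, μ(13) = -1, μ(14) = 1, μ(15) = 1, μ(17) = -1, μ(19) = -1, μ(21) = 1, μ(22) = 1, μ(23) = -1, μ(26) = 1, μ(29) = -1, μ(30) = -1, μ(31) = -1, μ(33) = 1, μ(34) = 1, μ(35) = 1, μ(37) = -1, μ(38) = 1, μ(39) = 1, μ(41) = -1, μ(42) = -1, μ(43) = -1, μ(46) = 1, μ(47) = -1, μ(51) = 1, μ(53) = -1, μ(55) = 1, μ(57) = 1, μ(58) = 1, μ(59) = -1, μ(61) = -1, μ(62) = 1, μ(65) = 1, μ(66) = -1, μ(67) = -1, μ(69) = 1, μ(70) = -1, μ(71) = -1, μ(73) = -1, μ(74) = 1, μ(77) = 1, μ(78) = -1, μ(79) = -1, μ(82) = 1, μ(83) = -1, μ(85) = 1, μ(86) = 1, μ(87) = 1, μ(89) = -1, μ(91) = 1, μ(93) = 1, μ(94) = 1, μ(95) = 1, μ(97) = -1, μ(101) = -1, μ(102) = -1, μ(103) = -1, μ(105) = -1, μ(106) = 1, μ(107) = -1, μ(109) = -1, μ(110) = -1, μ(111) = 1, μ(113) = -1, μ(114) = -1, μ(115) = 1, μ(118) = 1, μ(119) = 1, μ(122) = 1, μ(123) = 1, μ(127) = -1, μ(129) = 1, μ(130) = -1, μ(131) = -1, μ(133) = 1, μ(134) = 1, μ(137) = -1, with μ = 0 on non-squarefree integers. Summing μ(k)/k for k where μ(k) ≠ 0 gives -16600694851544658808049622411527369069912658611321/36023908815105000242838968099460216033691851270505155 ≈ -0.0005. (PNT ⟺ this sum → 0 as n → ∞.)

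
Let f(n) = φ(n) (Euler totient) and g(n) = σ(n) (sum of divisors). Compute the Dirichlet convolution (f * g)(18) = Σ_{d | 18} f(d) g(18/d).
(φ * σ)(18) = 108

Divisors of 18: [1, 2, 3, 6, 9, 18]. For each d | 18:
  d = 1: φ(1) · σ(18/1) = 1 · 39 = 39
  d = 2: φ(2) · σ(18/2) = 1 · 13 = 13
  d = 3: φ(3) · σ(18/3) = 2 · 12 = 24
  d = 6: φ(6) · σ(18/6) = 2 · 4 = 8
  d = 9: φ(9) · σ(18/9) = 6 · 3 = 18
  d = 18: φ(18) · σ(18/18) = 6 · 1 = 6
Summing: (φ * σ)(18) = 39 + 13 + 24 + 8 + 18 + 6 = 108.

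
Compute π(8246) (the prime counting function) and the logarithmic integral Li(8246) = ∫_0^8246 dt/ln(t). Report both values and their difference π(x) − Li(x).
π(8246) = 1035;  Li(8246) ≈ 1053.74;  π(x) − Li(x) ≈ -18.74.

Direct count of primes ≤ 8246 gives π(8246) = 1035. Numerical evaluation of the logarithmic integral gives Li(8246) ≈ 1053.74. The difference π(x) − Li(x) ≈ -18.74 is typically negative for small/moderate x (Li(x) overestimates), though Littlewood's theorem shows this sign changes infinitely often.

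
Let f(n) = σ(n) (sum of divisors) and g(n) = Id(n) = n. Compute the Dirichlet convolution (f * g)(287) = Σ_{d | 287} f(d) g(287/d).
(σ * Id)(287) = 1245

Divisors of 287: [1, 7, 41, 287]. For each d | 287:
  d = 1: σ(1) · Id(287/1) = 1 · 287 = 287
  d = 7: σ(7) · Id(287/7) = 8 · 41 = 328
  d = 41: σ(41) · Id(287/41) = 42 · 7 = 294
  d = 287: σ(287) · Id(287/287) = 336 · 1 = 336
Summing: (σ * Id)(287) = 287 + 328 + 294 + 336 = 1245.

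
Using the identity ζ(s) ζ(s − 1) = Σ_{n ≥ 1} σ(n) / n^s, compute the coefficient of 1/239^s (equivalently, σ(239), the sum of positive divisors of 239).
σ(239) = 240

In the product (Σ m^0/m^s)(Σ k / k^s) = Σ (Σ_{d | n} d) / n^s, the coefficient of 1/n^s is σ(n) = Σ_{d | n} d. For n = 239, divisors are [1, 239]; summing: σ(239) = 240.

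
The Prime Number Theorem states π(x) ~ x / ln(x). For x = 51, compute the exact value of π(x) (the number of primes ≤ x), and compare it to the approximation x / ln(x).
π(51) = 15;  x/ln(x) ≈ 12.97;  relative error ≈ 13.53%.

Directly count primes up to 51: π(51) = 15. The PNT approximation gives 51/ln(51) ≈ 51/3.93183 ≈ 12.97. Relative error (π(x) − x/ln(x)) / π(x) ≈ 13.53%; the approximation is known to undercount slightly (Li(x) is a better estimate).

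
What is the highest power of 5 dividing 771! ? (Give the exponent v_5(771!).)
v_5(771!) = 191

Legendre's formula: v_p(n!) = Σ_{k ≥ 1} ⌊n / p^k⌋. For p = 5, n = 771, the terms are:
  ⌊771/5^1⌋ = ⌊771/5⌋ = 154
  ⌊771/5^2⌋ = ⌊771/25⌋ = 30
  ⌊771/5^3⌋ = ⌊771/125⌋ = 6
  ⌊771/5^4⌋ = ⌊771/625⌋ = 1
(the next term ⌊771/5^5⌋ = 0, terminating the sum). Summing: v_5(771!) = 154 + 30 + 6 + 1 = 191.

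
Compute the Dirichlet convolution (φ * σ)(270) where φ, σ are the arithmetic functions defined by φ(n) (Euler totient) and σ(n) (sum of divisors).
(φ * σ)(270) = 4320

Divisors of 270: [1, 2, 3, 5, 6, 9, 10, 15, 18, 27, 30, 45, 54, 90, 135, 270]. For each d | 270:
  d = 1: φ(1) · σ(270/1) = 1 · 720 = 720
  d = 2: φ(2) · σ(270/2) = 1 · 240 = 240
  d = 3: φ(3) · σ(270/3) = 2 · 234 = 468
  d = 5: φ(5) · σ(270/5) = 4 · 120 = 480
  d = 6: φ(6) · σ(270/6) = 2 · 78 = 156
  d = 9: φ(9) · σ(270/9) = 6 · 72 = 432
  d = 10: φ(10) · σ(270/10) = 4 · 40 = 160
  d = 15: φ(15) · σ(270/15) = 8 · 39 = 312
  d = 18: φ(18) · σ(270/18) = 6 · 24 = 144
  d = 27: φ(27) · σ(270/27) = 18 · 18 = 324
  d = 30: φ(30) · σ(270/30) = 8 · 13 = 104
  d = 45: φ(45) · σ(270/45) = 24 · 12 = 288
  d = 54: φ(54) · σ(270/54) = 18 · 6 = 108
  d = 90: φ(90) · σ(270/90) = 24 · 4 = 96
  d = 135: φ(135) · σ(270/135) = 72 · 3 = 216
  d = 270: φ(270) · σ(270/270) = 72 · 1 = 72
Summing: (φ * σ)(270) = 720 + 240 + 468 + 480 + 156 + 432 + 160 + 312 + 144 + 324 + 104 + 288 + 108 + 96 + 216 + 72 = 4320.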